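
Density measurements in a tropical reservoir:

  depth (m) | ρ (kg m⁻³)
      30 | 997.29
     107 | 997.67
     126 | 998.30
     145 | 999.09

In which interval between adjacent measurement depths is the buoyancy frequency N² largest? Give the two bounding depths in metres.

Compute the density gradient over each adjacent pair:
  30–107 m: Δρ/Δz = 0.38/77 = 4.9 × 10⁻³ kg m⁻⁴
  107–126 m: Δρ/Δz = 0.63/19 = 0.033 kg m⁻⁴
  126–145 m: Δρ/Δz = 0.79/19 = 0.042 kg m⁻⁴
The largest gradient is in the 126–145 m interval — the pycnocline.

126–145 m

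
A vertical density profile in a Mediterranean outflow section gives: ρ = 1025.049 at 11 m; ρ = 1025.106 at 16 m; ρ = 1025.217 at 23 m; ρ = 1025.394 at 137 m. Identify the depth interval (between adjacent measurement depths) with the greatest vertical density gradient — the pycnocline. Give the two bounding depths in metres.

16–23 m

Compute the density gradient over each adjacent pair:
  11–16 m: Δρ/Δz = 0.057/5 = 0.011 kg m⁻⁴
  16–23 m: Δρ/Δz = 0.111/7 = 0.016 kg m⁻⁴
  23–137 m: Δρ/Δz = 0.177/114 = 1.6 × 10⁻³ kg m⁻⁴
The largest gradient is in the 16–23 m interval — the pycnocline.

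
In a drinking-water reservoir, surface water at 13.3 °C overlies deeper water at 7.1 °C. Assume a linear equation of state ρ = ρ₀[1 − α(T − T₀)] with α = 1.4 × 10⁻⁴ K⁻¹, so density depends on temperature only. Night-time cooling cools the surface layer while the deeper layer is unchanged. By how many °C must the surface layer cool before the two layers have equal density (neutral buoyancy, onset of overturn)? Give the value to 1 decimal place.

6.2 °C

With temperature the only control, equal density requires T_surf′ = T_deep.
T_surf′ = 7.1 °C.
Cooling required: 13.3 − 7.1 = 6.2 °C.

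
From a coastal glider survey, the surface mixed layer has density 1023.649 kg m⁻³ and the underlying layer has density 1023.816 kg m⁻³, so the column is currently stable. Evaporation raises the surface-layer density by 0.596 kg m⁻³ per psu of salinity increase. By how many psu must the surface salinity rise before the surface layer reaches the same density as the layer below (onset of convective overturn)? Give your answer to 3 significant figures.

0.280 psu

Density deficit of the surface layer: 1023.816 − 1023.649 = 0.167 kg m⁻³.
Required change = 0.167 / 0.596 = 0.280 psu.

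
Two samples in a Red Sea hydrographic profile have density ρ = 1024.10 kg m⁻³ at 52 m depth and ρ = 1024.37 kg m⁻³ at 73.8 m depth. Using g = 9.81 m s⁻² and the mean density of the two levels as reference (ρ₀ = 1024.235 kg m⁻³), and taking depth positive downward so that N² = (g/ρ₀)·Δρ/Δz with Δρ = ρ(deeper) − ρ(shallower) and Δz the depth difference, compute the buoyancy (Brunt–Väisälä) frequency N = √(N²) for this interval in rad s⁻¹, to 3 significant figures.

Δρ = 1024.37 − 1024.10 = 0.27 kg m⁻³ over Δz = 73.8 − 52 = 21.8 m.
N² = (9.81/1024.235) × (0.27/21.8) = 1.1863 × 10⁻⁴ s⁻².
N = √(1.1863 × 10⁻⁴) = 0.010892 rad s⁻¹ ≈ 0.0109 rad s⁻¹.

0.0109 rad s⁻¹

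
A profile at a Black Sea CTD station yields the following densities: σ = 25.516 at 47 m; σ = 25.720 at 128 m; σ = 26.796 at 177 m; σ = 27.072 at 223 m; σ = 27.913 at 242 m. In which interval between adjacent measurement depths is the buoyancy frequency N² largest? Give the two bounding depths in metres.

223–242 m

Compute the density gradient over each adjacent pair:
  47–128 m: Δρ/Δz = 0.204/81 = 2.5 × 10⁻³ kg m⁻⁴
  128–177 m: Δρ/Δz = 1.076/49 = 0.022 kg m⁻⁴
  177–223 m: Δρ/Δz = 0.276/46 = 6.0 × 10⁻³ kg m⁻⁴
  223–242 m: Δρ/Δz = 0.841/19 = 0.044 kg m⁻⁴
The largest gradient is in the 223–242 m interval — the pycnocline.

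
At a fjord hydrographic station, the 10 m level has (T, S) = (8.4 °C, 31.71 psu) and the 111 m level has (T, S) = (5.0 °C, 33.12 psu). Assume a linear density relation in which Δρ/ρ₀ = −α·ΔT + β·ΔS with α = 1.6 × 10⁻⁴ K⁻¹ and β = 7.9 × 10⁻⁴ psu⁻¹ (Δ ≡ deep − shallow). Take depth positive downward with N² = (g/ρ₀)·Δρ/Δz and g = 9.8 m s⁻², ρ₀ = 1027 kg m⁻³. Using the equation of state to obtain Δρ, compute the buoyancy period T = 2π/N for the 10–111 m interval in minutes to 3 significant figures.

8.26 min

ΔT = -3.4 K, ΔS = +1.41 psu (deep − shallow).
Δρ/ρ₀ = −αΔT + βΔS = 5.44 × 10⁻⁴ + 1.1139 × 10⁻³ = 1.6579 × 10⁻³, so Δρ ≈ 1.703 kg m⁻³.
N² = (g/ρ₀)·Δρ/Δz = g·(Δρ/ρ₀)/Δz = 9.8 × 1.6579 × 10⁻³ / 101 = 1.6087 × 10⁻⁴ s⁻².
N = √(1.6087 × 10⁻⁴) = 0.012683 rad s⁻¹ → T = 2π/N = 495.40 s = 8.2567 min ≈ 8.26 min.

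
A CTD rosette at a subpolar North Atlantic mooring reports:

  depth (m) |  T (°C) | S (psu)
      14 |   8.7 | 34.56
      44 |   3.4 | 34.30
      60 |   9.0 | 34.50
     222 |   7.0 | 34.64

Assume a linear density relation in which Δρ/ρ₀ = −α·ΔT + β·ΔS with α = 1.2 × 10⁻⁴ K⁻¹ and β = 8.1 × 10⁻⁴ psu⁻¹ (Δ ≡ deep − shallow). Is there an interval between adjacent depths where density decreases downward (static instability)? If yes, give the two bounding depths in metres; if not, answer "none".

Evaluate Δρ/ρ₀ = −αΔT + βΔS across each adjacent pair:
  14–44 m: −αΔT+βΔS = −(1.2 × 10⁻⁴)(-5.3)+(8.1 × 10⁻⁴)(-0.26) = 4.3 × 10⁻⁴ → stable
  44–60 m: −αΔT+βΔS = −(1.2 × 10⁻⁴)(+5.6)+(8.1 × 10⁻⁴)(+0.20) = -5.1 × 10⁻⁴ → UNSTABLE
  60–222 m: −αΔT+βΔS = −(1.2 × 10⁻⁴)(-2.0)+(8.1 × 10⁻⁴)(+0.14) = 3.5 × 10⁻⁴ → stable
The 44–60 m interval has Δρ < 0: lighter water underlies denser water.

44–60 m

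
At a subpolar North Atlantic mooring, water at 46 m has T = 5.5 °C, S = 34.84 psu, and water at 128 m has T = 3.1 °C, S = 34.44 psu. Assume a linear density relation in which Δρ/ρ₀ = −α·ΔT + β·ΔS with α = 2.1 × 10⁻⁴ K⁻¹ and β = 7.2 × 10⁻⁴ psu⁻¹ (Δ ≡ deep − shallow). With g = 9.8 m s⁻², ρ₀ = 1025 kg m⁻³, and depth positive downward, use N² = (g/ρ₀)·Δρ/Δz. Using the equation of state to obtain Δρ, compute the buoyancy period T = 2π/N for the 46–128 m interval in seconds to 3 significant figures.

ΔT = -2.4 K, ΔS = -0.40 psu (deep − shallow).
Δρ/ρ₀ = −αΔT + βΔS = 5.04 × 10⁻⁴ − 2.88 × 10⁻⁴ = 2.16 × 10⁻⁴, so Δρ ≈ 0.2214 kg m⁻³.
N² = (g/ρ₀)·Δρ/Δz = g·(Δρ/ρ₀)/Δz = 9.8 × 2.16 × 10⁻⁴ / 82 = 2.5815 × 10⁻⁵ s⁻².
N = √(2.5815 × 10⁻⁵) = 5.0808 × 10⁻³ rad s⁻¹ → T = 2π/N = 1.2367 × 10³ s ≈ 1.24 × 10³ s.

1.24 × 10³ s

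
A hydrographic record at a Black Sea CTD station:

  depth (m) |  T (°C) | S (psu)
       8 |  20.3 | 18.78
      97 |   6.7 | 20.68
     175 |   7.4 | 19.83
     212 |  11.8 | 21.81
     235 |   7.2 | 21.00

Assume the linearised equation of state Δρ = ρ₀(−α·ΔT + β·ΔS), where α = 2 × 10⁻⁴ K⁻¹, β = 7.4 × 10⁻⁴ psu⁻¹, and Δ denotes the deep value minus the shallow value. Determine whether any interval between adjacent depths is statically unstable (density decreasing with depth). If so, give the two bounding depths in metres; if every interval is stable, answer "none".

Evaluate Δρ/ρ₀ = −αΔT + βΔS across each adjacent pair:
  8–97 m: −αΔT+βΔS = −(2 × 10⁻⁴)(-13.6)+(7.4 × 10⁻⁴)(+1.90) = 4.1 × 10⁻³ → stable
  97–175 m: −αΔT+βΔS = −(2 × 10⁻⁴)(+0.7)+(7.4 × 10⁻⁴)(-0.85) = -7.7 × 10⁻⁴ → UNSTABLE
  175–212 m: −αΔT+βΔS = −(2 × 10⁻⁴)(+4.4)+(7.4 × 10⁻⁴)(+1.98) = 5.9 × 10⁻⁴ → stable
  212–235 m: −αΔT+βΔS = −(2 × 10⁻⁴)(-4.6)+(7.4 × 10⁻⁴)(-0.81) = 3.2 × 10⁻⁴ → stable
The 97–175 m interval has Δρ < 0: lighter water underlies denser water.

97–175 m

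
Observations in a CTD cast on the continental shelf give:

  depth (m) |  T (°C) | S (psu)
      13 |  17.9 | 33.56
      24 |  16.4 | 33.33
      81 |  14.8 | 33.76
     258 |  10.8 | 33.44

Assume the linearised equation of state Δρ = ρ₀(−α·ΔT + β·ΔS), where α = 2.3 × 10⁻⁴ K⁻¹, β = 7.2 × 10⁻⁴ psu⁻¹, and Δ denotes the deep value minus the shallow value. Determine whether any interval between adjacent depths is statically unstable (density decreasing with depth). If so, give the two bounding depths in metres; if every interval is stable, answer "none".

Evaluate Δρ/ρ₀ = −αΔT + βΔS across each adjacent pair:
  13–24 m: −αΔT+βΔS = −(2.3 × 10⁻⁴)(-1.5)+(7.2 × 10⁻⁴)(-0.23) = 1.8 × 10⁻⁴ → stable
  24–81 m: −αΔT+βΔS = −(2.3 × 10⁻⁴)(-1.6)+(7.2 × 10⁻⁴)(+0.43) = 6.8 × 10⁻⁴ → stable
  81–258 m: −αΔT+βΔS = −(2.3 × 10⁻⁴)(-4.0)+(7.2 × 10⁻⁴)(-0.32) = 6.9 × 10⁻⁴ → stable
Every interval has Δρ > 0: the column is stably stratified throughout.

none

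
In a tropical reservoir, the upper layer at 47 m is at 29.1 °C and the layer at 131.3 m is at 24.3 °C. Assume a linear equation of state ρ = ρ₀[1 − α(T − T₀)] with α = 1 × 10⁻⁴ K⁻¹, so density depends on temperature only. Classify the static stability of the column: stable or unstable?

stable

ΔT = 24.3 − 29.1 = -4.8 K, so Δρ/ρ₀ = −αΔT = 4.80 × 10⁻⁴.
Δρ/ρ₀ > 0, so Δρ > 0: deeper water is denser → statically stable.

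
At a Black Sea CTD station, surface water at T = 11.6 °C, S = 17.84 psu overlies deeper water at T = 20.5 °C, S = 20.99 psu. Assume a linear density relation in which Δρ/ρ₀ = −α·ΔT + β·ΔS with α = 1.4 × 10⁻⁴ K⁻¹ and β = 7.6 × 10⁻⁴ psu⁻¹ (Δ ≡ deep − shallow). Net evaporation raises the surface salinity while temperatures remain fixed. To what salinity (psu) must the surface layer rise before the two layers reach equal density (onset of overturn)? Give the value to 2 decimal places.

19.35 psu

Neutral buoyancy requires −α(T_deep − T_surf) + β(S_deep − S_surf′) = 0.
S_surf′ = S_deep − (α/β)·ΔT = 20.99 − (1.4 × 10⁻⁴/7.6 × 10⁻⁴)·(+8.9) = 19.3505 psu.
Increase required: 19.3505 − 17.84 = 1.5105 psu.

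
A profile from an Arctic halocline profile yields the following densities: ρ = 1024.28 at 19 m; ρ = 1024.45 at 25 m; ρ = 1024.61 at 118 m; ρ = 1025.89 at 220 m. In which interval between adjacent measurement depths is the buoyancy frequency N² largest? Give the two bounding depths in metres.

Compute the density gradient over each adjacent pair:
  19–25 m: Δρ/Δz = 0.17/6 = 0.028 kg m⁻⁴
  25–118 m: Δρ/Δz = 0.16/93 = 1.7 × 10⁻³ kg m⁻⁴
  118–220 m: Δρ/Δz = 1.28/102 = 0.013 kg m⁻⁴
The largest gradient is in the 19–25 m interval — the pycnocline.

19–25 m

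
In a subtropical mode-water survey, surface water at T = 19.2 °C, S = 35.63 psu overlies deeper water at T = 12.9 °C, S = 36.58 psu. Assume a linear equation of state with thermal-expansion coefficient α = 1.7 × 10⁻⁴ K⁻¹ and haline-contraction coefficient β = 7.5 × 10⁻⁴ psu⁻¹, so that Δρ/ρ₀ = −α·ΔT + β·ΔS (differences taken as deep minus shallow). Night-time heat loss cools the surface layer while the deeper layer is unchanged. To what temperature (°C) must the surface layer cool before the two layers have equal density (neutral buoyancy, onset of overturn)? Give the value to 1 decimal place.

8.7 °C

Neutral buoyancy requires Δρ = 0, i.e. −α(T_deep − T_surf′) + β(S_deep − S_surf) = 0.
T_surf′ = T_deep − (β/α)·ΔS = 12.9 − (7.5 × 10⁻⁴/1.7 × 10⁻⁴)·(+0.95) = 8.709 °C.
Cooling required: 19.2 − (8.709) = 10.491 °C.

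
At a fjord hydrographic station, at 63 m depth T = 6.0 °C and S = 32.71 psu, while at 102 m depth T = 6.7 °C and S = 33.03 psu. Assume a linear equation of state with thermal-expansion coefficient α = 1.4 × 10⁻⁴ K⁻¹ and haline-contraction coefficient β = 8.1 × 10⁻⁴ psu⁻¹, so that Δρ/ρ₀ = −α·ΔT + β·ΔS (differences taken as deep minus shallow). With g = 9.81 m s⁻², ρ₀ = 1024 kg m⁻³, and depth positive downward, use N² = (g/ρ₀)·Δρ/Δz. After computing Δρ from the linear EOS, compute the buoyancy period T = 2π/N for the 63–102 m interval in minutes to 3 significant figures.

ΔT = +0.7 K, ΔS = +0.32 psu (deep − shallow).
Δρ/ρ₀ = −αΔT + βΔS = -9.80 × 10⁻⁵ + 2.592 × 10⁻⁴ = 1.612 × 10⁻⁴, so Δρ ≈ 0.1651 kg m⁻³.
N² = (g/ρ₀)·Δρ/Δz = g·(Δρ/ρ₀)/Δz = 9.81 × 1.612 × 10⁻⁴ / 39 = 4.0548 × 10⁻⁵ s⁻².
N = √(4.0548 × 10⁻⁵) = 6.3677 × 10⁻³ rad s⁻¹ → T = 2π/N = 986.73 s = 16.445 min ≈ 16.4 min.

16.4 min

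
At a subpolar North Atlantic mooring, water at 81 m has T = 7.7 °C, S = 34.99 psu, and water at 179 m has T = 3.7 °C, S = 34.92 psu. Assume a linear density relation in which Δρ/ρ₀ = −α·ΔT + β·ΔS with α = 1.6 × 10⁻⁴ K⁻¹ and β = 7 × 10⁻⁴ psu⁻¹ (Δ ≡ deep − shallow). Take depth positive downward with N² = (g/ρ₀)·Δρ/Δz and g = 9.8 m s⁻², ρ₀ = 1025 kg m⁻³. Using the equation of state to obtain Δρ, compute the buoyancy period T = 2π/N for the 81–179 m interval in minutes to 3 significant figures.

13.6 min

ΔT = -4.0 K, ΔS = -0.07 psu (deep − shallow).
Δρ/ρ₀ = −αΔT + βΔS = 6.40 × 10⁻⁴ − 4.90 × 10⁻⁵ = 5.91 × 10⁻⁴, so Δρ ≈ 0.6058 kg m⁻³.
N² = (g/ρ₀)·Δρ/Δz = g·(Δρ/ρ₀)/Δz = 9.8 × 5.91 × 10⁻⁴ / 98 = 5.9100 × 10⁻⁵ s⁻².
N = √(5.9100 × 10⁻⁵) = 7.6877 × 10⁻³ rad s⁻¹ → T = 2π/N = 817.30 s = 13.622 min ≈ 13.6 min.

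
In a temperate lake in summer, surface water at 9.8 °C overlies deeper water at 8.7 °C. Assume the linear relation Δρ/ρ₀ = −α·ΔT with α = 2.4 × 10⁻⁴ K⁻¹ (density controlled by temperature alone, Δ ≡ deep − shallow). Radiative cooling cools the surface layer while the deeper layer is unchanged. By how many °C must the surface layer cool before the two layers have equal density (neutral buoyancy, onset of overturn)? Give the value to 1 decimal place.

With temperature the only control, equal density requires T_surf′ = T_deep.
T_surf′ = 8.7 °C.
Cooling required: 9.8 − 8.7 = 1.1 °C.

1.1 °C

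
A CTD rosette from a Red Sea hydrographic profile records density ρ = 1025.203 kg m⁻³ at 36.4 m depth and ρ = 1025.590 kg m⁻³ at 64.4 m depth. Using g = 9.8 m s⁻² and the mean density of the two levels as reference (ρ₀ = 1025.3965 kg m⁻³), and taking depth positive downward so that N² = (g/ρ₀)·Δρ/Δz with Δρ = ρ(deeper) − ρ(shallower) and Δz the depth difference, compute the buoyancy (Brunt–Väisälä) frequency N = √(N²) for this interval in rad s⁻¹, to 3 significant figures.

Δρ = 1025.590 − 1025.203 = 0.387 kg m⁻³ over Δz = 64.4 − 36.4 = 28 m.
N² = (9.8/1025.3965) × (0.387/28) = 1.3210 × 10⁻⁴ s⁻².
N = √(1.3210 × 10⁻⁴) = 0.011493 rad s⁻¹ ≈ 0.0115 rad s⁻¹.
A positive N² confirms static stability across the interval.

0.0115 rad s⁻¹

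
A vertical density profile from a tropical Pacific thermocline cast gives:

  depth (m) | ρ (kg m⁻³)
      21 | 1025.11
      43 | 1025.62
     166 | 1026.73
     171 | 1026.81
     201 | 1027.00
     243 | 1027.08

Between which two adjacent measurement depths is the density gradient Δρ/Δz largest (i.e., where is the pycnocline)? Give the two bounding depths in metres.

21–43 m

Compute the density gradient over each adjacent pair:
  21–43 m: Δρ/Δz = 0.51/22 = 0.023 kg m⁻⁴
  43–166 m: Δρ/Δz = 1.11/123 = 9.0 × 10⁻³ kg m⁻⁴
  166–171 m: Δρ/Δz = 0.08/5 = 0.016 kg m⁻⁴
  171–201 m: Δρ/Δz = 0.19/30 = 6.3 × 10⁻³ kg m⁻⁴
  201–243 m: Δρ/Δz = 0.08/42 = 1.9 × 10⁻³ kg m⁻⁴
The largest gradient is in the 21–43 m interval — the pycnocline.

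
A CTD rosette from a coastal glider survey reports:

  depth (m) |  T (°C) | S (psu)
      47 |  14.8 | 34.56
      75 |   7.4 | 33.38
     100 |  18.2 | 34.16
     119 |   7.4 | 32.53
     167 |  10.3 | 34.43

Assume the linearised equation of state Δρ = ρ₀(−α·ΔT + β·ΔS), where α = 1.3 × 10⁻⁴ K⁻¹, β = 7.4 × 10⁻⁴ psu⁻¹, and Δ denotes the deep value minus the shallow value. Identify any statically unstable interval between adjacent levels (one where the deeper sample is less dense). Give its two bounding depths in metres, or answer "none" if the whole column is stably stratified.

Evaluate Δρ/ρ₀ = −αΔT + βΔS across each adjacent pair:
  47–75 m: −αΔT+βΔS = −(1.3 × 10⁻⁴)(-7.4)+(7.4 × 10⁻⁴)(-1.18) = 8.9 × 10⁻⁵ → stable
  75–100 m: −αΔT+βΔS = −(1.3 × 10⁻⁴)(+10.8)+(7.4 × 10⁻⁴)(+0.78) = -8.3 × 10⁻⁴ → UNSTABLE
  100–119 m: −αΔT+βΔS = −(1.3 × 10⁻⁴)(-10.8)+(7.4 × 10⁻⁴)(-1.63) = 2.0 × 10⁻⁴ → stable
  119–167 m: −αΔT+βΔS = −(1.3 × 10⁻⁴)(+2.9)+(7.4 × 10⁻⁴)(+1.90) = 1.0 × 10⁻³ → stable
The 75–100 m interval has Δρ < 0: lighter water underlies denser water.

75–100 m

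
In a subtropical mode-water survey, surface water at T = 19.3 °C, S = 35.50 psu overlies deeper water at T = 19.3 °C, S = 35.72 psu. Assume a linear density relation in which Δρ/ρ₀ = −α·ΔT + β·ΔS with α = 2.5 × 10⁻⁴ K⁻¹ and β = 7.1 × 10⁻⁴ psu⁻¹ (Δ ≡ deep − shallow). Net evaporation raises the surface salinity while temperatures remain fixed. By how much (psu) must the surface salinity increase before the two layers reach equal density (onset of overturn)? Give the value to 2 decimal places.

0.22 psu

Neutral buoyancy requires −α(T_deep − T_surf) + β(S_deep − S_surf′) = 0.
S_surf′ = S_deep − (α/β)·ΔT = 35.72 − (2.5 × 10⁻⁴/7.1 × 10⁻⁴)·(+0.0) = 35.7200 psu.
Increase required: 35.7200 − 35.50 = 0.2200 psu.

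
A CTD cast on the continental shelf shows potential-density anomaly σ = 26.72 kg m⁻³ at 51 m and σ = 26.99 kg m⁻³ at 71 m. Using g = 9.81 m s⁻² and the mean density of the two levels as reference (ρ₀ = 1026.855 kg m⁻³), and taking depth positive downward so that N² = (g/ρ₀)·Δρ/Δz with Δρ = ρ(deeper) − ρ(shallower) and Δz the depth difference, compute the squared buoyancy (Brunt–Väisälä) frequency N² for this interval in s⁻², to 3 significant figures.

Δρ = 1026.99 − 1026.72 = 0.27 kg m⁻³ over Δz = 71 − 51 = 20 m.
N² = (9.81/1026.855) × (0.27/20) = 1.2897 × 10⁻⁴ s⁻² ≈ 1.29 × 10⁻⁴ s⁻².

1.29 × 10⁻⁴ s⁻²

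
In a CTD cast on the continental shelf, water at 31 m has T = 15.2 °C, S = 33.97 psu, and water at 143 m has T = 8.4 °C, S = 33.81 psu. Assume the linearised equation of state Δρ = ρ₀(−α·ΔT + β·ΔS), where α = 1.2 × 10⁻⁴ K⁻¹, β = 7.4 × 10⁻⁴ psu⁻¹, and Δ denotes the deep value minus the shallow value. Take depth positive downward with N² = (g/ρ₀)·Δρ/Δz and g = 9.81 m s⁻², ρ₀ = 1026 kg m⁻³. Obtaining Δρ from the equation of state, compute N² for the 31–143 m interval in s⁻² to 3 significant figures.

6.11 × 10⁻⁵ s⁻²

ΔT = -6.8 K, ΔS = -0.16 psu (deep − shallow).
Δρ/ρ₀ = −αΔT + βΔS = 8.16 × 10⁻⁴ − 1.184 × 10⁻⁴ = 6.976 × 10⁻⁴, so Δρ ≈ 0.7157 kg m⁻³.
N² = (g/ρ₀)·Δρ/Δz = g·(Δρ/ρ₀)/Δz = 9.81 × 6.976 × 10⁻⁴ / 112 = 6.1102 × 10⁻⁵ s⁻² ≈ 6.11 × 10⁻⁵ s⁻².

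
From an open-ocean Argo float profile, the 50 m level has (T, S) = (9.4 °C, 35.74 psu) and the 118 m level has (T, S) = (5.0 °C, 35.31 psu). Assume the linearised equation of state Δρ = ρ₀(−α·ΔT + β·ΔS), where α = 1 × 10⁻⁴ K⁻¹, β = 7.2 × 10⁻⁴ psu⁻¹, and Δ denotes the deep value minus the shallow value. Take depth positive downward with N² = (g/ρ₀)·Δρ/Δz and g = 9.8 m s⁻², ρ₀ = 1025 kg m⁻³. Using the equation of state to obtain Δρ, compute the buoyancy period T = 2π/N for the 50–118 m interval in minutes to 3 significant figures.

24.2 min

ΔT = -4.4 K, ΔS = -0.43 psu (deep − shallow).
Δρ/ρ₀ = −αΔT + βΔS = 4.40 × 10⁻⁴ − 3.096 × 10⁻⁴ = 1.304 × 10⁻⁴, so Δρ ≈ 0.1337 kg m⁻³.
N² = (g/ρ₀)·Δρ/Δz = g·(Δρ/ρ₀)/Δz = 9.8 × 1.304 × 10⁻⁴ / 68 = 1.8793 × 10⁻⁵ s⁻².
N = √(1.8793 × 10⁻⁵) = 4.3351 × 10⁻³ rad s⁻¹ → T = 2π/N = 1.4494 × 10³ s = 24.157 min ≈ 24.2 min.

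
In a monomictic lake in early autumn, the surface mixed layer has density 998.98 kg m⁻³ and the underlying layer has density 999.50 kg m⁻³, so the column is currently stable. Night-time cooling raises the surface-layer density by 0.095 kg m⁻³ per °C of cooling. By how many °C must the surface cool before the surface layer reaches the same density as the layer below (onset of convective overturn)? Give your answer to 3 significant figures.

Density deficit of the surface layer: 999.50 − 998.98 = 0.52 kg m⁻³.
Required change = 0.52 / 0.095 = 5.47 °C.

5.47 °C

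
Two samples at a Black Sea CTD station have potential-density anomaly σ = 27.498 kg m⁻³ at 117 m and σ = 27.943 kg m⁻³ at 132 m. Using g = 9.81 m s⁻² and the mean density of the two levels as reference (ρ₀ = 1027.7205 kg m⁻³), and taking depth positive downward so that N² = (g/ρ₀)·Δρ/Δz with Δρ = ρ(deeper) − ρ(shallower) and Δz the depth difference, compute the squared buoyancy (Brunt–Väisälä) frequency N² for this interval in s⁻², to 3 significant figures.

2.83 × 10⁻⁴ s⁻²

Δρ = 1027.943 − 1027.498 = 0.445 kg m⁻³ over Δz = 132 − 117 = 15 m.
N² = (9.81/1027.7205) × (0.445/15) = 2.8318 × 10⁻⁴ s⁻² ≈ 2.83 × 10⁻⁴ s⁻².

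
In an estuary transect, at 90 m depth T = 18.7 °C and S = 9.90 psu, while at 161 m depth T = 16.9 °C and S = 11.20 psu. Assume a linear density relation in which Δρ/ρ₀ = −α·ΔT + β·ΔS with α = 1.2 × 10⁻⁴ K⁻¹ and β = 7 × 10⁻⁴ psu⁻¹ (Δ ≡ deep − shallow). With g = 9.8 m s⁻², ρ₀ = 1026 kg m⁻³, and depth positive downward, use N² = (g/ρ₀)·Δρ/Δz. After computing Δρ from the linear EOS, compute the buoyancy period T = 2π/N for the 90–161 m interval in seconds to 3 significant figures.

ΔT = -1.8 K, ΔS = +1.30 psu (deep − shallow).
Δρ/ρ₀ = −αΔT + βΔS = 2.16 × 10⁻⁴ + 9.10 × 10⁻⁴ = 1.126 × 10⁻³, so Δρ ≈ 1.155 kg m⁻³.
N² = (g/ρ₀)·Δρ/Δz = g·(Δρ/ρ₀)/Δz = 9.8 × 1.126 × 10⁻³ / 71 = 1.5542 × 10⁻⁴ s⁻².
N = √(1.5542 × 10⁻⁴) = 0.012467 rad s⁻¹ → T = 2π/N = 503.99 s ≈ 504 s.

504 s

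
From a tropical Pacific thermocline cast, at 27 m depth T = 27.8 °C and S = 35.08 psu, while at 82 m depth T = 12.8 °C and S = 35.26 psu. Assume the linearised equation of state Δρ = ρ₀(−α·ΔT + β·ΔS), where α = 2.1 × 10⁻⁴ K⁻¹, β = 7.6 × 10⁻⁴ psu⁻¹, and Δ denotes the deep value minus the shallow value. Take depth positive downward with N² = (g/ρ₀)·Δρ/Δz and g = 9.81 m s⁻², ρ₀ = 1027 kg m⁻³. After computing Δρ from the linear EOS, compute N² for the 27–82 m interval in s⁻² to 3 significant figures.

5.86 × 10⁻⁴ s⁻²

ΔT = -15.0 K, ΔS = +0.18 psu (deep − shallow).
Δρ/ρ₀ = −αΔT + βΔS = 3.15 × 10⁻³ + 1.368 × 10⁻⁴ = 3.2868 × 10⁻³, so Δρ ≈ 3.376 kg m⁻³.
N² = (g/ρ₀)·Δρ/Δz = g·(Δρ/ρ₀)/Δz = 9.81 × 3.2868 × 10⁻³ / 55 = 5.8625 × 10⁻⁴ s⁻² ≈ 5.86 × 10⁻⁴ s⁻².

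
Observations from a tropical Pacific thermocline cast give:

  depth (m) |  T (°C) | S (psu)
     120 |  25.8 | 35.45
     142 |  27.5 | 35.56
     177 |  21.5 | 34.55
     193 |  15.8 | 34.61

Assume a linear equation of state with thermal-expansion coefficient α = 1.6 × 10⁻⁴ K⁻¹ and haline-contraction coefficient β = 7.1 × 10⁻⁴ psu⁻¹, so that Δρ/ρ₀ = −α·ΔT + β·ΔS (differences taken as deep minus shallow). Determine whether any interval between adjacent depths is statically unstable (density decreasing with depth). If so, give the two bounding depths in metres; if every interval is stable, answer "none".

120–142 m

Evaluate Δρ/ρ₀ = −αΔT + βΔS across each adjacent pair:
  120–142 m: −αΔT+βΔS = −(1.6 × 10⁻⁴)(+1.7)+(7.1 × 10⁻⁴)(+0.11) = -1.9 × 10⁻⁴ → UNSTABLE
  142–177 m: −αΔT+βΔS = −(1.6 × 10⁻⁴)(-6.0)+(7.1 × 10⁻⁴)(-1.01) = 2.4 × 10⁻⁴ → stable
  177–193 m: −αΔT+βΔS = −(1.6 × 10⁻⁴)(-5.7)+(7.1 × 10⁻⁴)(+0.06) = 9.5 × 10⁻⁴ → stable
The 120–142 m interval has Δρ < 0: lighter water underlies denser water.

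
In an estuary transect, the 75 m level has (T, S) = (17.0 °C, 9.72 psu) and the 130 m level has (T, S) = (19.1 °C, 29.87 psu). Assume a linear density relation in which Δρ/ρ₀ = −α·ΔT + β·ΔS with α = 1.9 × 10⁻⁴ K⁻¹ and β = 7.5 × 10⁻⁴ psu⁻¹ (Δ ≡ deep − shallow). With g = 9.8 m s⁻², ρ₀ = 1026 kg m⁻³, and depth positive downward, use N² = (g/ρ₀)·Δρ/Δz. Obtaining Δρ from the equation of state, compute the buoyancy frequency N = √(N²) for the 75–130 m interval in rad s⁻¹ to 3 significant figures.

ΔT = +2.1 K, ΔS = +20.15 psu (deep − shallow).
Δρ/ρ₀ = −αΔT + βΔS = -3.99 × 10⁻⁴ + 0.0151125 = 0.0147135, so Δρ ≈ 15.10 kg m⁻³.
N² = (g/ρ₀)·Δρ/Δz = g·(Δρ/ρ₀)/Δz = 9.8 × 0.0147135 / 55 = 2.6217 × 10⁻³ s⁻².
N = √(2.6217 × 10⁻³) = 0.051203 rad s⁻¹ ≈ 0.0512 rad s⁻¹.

0.0512 rad s⁻¹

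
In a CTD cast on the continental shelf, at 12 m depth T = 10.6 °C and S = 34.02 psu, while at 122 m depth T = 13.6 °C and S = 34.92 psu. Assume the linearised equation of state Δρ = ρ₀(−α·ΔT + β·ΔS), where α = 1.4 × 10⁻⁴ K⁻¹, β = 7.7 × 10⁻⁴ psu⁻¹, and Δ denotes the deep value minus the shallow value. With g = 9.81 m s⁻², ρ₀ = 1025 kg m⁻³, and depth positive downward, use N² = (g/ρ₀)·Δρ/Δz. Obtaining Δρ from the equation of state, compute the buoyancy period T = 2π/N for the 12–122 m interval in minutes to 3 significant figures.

21.2 min

ΔT = +3.0 K, ΔS = +0.90 psu (deep − shallow).
Δρ/ρ₀ = −αΔT + βΔS = -4.20 × 10⁻⁴ + 6.93 × 10⁻⁴ = 2.73 × 10⁻⁴, so Δρ ≈ 0.2798 kg m⁻³.
N² = (g/ρ₀)·Δρ/Δz = g·(Δρ/ρ₀)/Δz = 9.81 × 2.73 × 10⁻⁴ / 110 = 2.4347 × 10⁻⁵ s⁻².
N = √(2.4347 × 10⁻⁵) = 4.9343 × 10⁻³ rad s⁻¹ → T = 2π/N = 1.2734 × 10³ s = 21.223 min ≈ 21.2 min.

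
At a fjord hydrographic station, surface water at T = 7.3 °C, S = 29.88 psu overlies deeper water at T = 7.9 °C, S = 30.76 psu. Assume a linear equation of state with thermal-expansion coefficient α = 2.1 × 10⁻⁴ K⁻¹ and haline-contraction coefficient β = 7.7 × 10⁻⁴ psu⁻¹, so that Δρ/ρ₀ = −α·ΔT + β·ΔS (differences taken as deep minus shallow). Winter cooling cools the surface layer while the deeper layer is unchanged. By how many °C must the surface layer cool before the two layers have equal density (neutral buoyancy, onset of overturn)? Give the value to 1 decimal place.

2.6 °C

Neutral buoyancy requires Δρ = 0, i.e. −α(T_deep − T_surf′) + β(S_deep − S_surf) = 0.
T_surf′ = T_deep − (β/α)·ΔS = 7.9 − (7.7 × 10⁻⁴/2.1 × 10⁻⁴)·(+0.88) = 4.673 °C.
Cooling required: 7.3 − (4.673) = 2.627 °C.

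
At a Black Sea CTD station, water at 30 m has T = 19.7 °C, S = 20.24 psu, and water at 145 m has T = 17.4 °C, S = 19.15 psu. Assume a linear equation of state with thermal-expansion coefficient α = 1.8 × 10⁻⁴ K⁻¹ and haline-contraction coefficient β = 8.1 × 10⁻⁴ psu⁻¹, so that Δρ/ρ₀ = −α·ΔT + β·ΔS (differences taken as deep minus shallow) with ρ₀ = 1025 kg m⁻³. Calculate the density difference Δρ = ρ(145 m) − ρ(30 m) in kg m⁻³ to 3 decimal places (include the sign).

-0.481 kg m⁻³

ΔT = -2.3 K, ΔS = -1.09 psu (deep − shallow).
Δρ/ρ₀ = −(1.8 × 10⁻⁴)(-2.3) + (8.1 × 10⁻⁴)(-1.09) = -4.689 × 10⁻⁴.
Δρ = 1025 × (-4.689 × 10⁻⁴) = -0.481 kg m⁻³.
Negative Δρ: lighter below, statically unstable.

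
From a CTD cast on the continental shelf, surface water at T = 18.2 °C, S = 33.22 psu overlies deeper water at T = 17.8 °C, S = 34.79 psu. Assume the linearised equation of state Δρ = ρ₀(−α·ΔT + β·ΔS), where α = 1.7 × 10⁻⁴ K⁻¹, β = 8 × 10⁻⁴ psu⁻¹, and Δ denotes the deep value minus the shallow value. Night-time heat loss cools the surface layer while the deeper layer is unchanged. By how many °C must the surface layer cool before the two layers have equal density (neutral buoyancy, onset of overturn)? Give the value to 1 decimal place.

7.8 °C

Neutral buoyancy requires Δρ = 0, i.e. −α(T_deep − T_surf′) + β(S_deep − S_surf) = 0.
T_surf′ = T_deep − (β/α)·ΔS = 17.8 − (8 × 10⁻⁴/1.7 × 10⁻⁴)·(+1.57) = 10.412 °C.
Cooling required: 18.2 − (10.412) = 7.788 °C.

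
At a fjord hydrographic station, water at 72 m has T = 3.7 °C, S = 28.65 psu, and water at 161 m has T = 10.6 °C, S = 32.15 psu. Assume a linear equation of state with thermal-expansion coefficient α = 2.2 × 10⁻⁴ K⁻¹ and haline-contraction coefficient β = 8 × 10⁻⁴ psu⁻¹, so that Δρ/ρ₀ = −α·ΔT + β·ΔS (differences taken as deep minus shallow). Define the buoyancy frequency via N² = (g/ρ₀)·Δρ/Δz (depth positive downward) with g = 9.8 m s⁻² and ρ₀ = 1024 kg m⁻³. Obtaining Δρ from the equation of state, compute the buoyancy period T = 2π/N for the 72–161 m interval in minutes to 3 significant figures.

8.81 min

ΔT = +6.9 K, ΔS = +3.50 psu (deep − shallow).
Δρ/ρ₀ = −αΔT + βΔS = -1.518 × 10⁻³ + 2.80 × 10⁻³ = 1.282 × 10⁻³, so Δρ ≈ 1.313 kg m⁻³.
N² = (g/ρ₀)·Δρ/Δz = g·(Δρ/ρ₀)/Δz = 9.8 × 1.282 × 10⁻³ / 89 = 1.4116 × 10⁻⁴ s⁻².
N = √(1.4116 × 10⁻⁴) = 0.011881 rad s⁻¹ → T = 2π/N = 528.84 s = 8.8140 min ≈ 8.81 min.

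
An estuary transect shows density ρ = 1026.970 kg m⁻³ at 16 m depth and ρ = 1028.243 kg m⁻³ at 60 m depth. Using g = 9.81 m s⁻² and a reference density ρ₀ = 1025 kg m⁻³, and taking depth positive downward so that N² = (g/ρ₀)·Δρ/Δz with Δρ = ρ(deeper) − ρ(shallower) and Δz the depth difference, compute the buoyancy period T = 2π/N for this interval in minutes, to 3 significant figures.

6.29 min

Δρ = 1028.243 − 1026.970 = 1.273 kg m⁻³ over Δz = 60 − 16 = 44 m.
N² = (9.81/1025) × (1.273/44) = 2.7690 × 10⁻⁴ s⁻².
N = √(2.7690 × 10⁻⁴) = 0.016640 rad s⁻¹, so T = 2π/N = 377.60 s = 6.2933 min ≈ 6.29 min.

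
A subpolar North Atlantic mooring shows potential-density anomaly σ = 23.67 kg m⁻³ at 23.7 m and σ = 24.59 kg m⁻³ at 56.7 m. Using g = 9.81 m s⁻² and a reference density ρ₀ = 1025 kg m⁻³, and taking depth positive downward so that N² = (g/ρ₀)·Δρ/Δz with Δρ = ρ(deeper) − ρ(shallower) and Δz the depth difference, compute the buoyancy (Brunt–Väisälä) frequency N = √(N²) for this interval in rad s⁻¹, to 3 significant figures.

0.0163 rad s⁻¹

Δρ = 1024.59 − 1023.67 = 0.92 kg m⁻³ over Δz = 56.7 − 23.7 = 33 m.
N² = (9.81/1025) × (0.92/33) = 2.6682 × 10⁻⁴ s⁻².
N = √(2.6682 × 10⁻⁴) = 0.016335 rad s⁻¹ ≈ 0.0163 rad s⁻¹.
A positive N² confirms static stability across the interval.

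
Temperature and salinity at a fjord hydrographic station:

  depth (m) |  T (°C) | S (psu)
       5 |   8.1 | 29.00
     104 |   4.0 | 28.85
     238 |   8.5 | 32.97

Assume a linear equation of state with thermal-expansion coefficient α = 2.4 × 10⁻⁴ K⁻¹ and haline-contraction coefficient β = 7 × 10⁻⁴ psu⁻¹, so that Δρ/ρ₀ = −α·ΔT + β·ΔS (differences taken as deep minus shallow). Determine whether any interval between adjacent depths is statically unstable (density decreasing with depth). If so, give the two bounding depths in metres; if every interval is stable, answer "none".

Evaluate Δρ/ρ₀ = −αΔT + βΔS across each adjacent pair:
  5–104 m: −αΔT+βΔS = −(2.4 × 10⁻⁴)(-4.1)+(7 × 10⁻⁴)(-0.15) = 8.8 × 10⁻⁴ → stable
  104–238 m: −αΔT+βΔS = −(2.4 × 10⁻⁴)(+4.5)+(7 × 10⁻⁴)(+4.12) = 1.8 × 10⁻³ → stable
Every interval has Δρ > 0: the column is stably stratified throughout.

none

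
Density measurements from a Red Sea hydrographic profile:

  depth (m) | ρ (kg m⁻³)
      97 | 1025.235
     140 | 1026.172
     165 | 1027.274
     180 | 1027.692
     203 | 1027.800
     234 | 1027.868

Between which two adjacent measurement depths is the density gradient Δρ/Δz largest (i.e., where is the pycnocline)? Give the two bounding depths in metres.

Compute the density gradient over each adjacent pair:
  97–140 m: Δρ/Δz = 0.937/43 = 0.022 kg m⁻⁴
  140–165 m: Δρ/Δz = 1.102/25 = 0.044 kg m⁻⁴
  165–180 m: Δρ/Δz = 0.418/15 = 0.028 kg m⁻⁴
  180–203 m: Δρ/Δz = 0.108/23 = 4.7 × 10⁻³ kg m⁻⁴
  203–234 m: Δρ/Δz = 0.068/31 = 2.2 × 10⁻³ kg m⁻⁴
The largest gradient is in the 140–165 m interval — the pycnocline.

140–165 m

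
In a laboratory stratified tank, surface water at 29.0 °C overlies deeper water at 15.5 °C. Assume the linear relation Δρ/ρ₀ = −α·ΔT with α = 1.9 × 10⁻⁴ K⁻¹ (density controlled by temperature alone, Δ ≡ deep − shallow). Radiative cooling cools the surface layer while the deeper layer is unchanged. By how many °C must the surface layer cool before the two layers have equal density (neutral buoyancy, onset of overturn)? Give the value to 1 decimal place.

With temperature the only control, equal density requires T_surf′ = T_deep.
T_surf′ = 15.5 °C.
Cooling required: 29.0 − 15.5 = 13.5 °C.

13.5 °C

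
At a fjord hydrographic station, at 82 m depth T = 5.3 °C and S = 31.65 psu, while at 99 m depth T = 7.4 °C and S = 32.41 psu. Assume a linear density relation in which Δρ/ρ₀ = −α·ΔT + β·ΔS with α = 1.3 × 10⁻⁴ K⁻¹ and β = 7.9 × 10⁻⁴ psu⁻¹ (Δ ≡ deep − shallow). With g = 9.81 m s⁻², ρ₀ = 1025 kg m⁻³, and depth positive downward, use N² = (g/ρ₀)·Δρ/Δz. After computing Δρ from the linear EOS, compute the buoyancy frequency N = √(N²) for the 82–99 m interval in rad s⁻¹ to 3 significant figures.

0.0137 rad s⁻¹

ΔT = +2.1 K, ΔS = +0.76 psu (deep − shallow).
Δρ/ρ₀ = −αΔT + βΔS = -2.73 × 10⁻⁴ + 6.004 × 10⁻⁴ = 3.274 × 10⁻⁴, so Δρ ≈ 0.3356 kg m⁻³.
N² = (g/ρ₀)·Δρ/Δz = g·(Δρ/ρ₀)/Δz = 9.81 × 3.274 × 10⁻⁴ / 17 = 1.8893 × 10⁻⁴ s⁻².
N = √(1.8893 × 10⁻⁴) = 0.013745 rad s⁻¹ ≈ 0.0137 rad s⁻¹.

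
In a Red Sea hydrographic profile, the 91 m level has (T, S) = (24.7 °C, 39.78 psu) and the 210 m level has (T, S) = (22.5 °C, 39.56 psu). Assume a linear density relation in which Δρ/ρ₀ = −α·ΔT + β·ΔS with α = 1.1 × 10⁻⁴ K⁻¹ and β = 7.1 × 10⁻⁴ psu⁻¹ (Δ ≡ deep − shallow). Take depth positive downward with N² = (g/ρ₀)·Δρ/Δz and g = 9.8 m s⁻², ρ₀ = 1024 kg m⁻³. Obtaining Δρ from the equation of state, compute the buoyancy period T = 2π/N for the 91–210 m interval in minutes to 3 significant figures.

ΔT = -2.2 K, ΔS = -0.22 psu (deep − shallow).
Δρ/ρ₀ = −αΔT + βΔS = 2.42 × 10⁻⁴ − 1.562 × 10⁻⁴ = 8.58 × 10⁻⁵, so Δρ ≈ 0.08786 kg m⁻³.
N² = (g/ρ₀)·Δρ/Δz = g·(Δρ/ρ₀)/Δz = 9.8 × 8.58 × 10⁻⁵ / 119 = 7.0659 × 10⁻⁶ s⁻².
N = √(7.0659 × 10⁻⁶) = 2.6582 × 10⁻³ rad s⁻¹ → T = 2π/N = 2.3637 × 10³ s = 39.395 min ≈ 39.4 min.

39.4 min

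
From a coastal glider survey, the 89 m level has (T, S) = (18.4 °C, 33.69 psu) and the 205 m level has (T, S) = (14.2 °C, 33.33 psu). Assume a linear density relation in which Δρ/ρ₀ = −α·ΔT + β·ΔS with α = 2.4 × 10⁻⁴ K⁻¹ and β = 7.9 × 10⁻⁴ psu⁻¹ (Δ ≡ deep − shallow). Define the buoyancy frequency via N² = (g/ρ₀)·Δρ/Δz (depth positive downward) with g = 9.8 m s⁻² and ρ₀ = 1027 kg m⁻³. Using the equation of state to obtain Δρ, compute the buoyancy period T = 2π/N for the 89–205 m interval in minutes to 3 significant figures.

ΔT = -4.2 K, ΔS = -0.36 psu (deep − shallow).
Δρ/ρ₀ = −αΔT + βΔS = 1.008 × 10⁻³ − 2.844 × 10⁻⁴ = 7.236 × 10⁻⁴, so Δρ ≈ 0.7431 kg m⁻³.
N² = (g/ρ₀)·Δρ/Δz = g·(Δρ/ρ₀)/Δz = 9.8 × 7.236 × 10⁻⁴ / 116 = 6.1132 × 10⁻⁵ s⁻².
N = √(6.1132 × 10⁻⁵) = 7.8187 × 10⁻³ rad s⁻¹ → T = 2π/N = 803.61 s = 13.393 min ≈ 13.4 min.

13.4 min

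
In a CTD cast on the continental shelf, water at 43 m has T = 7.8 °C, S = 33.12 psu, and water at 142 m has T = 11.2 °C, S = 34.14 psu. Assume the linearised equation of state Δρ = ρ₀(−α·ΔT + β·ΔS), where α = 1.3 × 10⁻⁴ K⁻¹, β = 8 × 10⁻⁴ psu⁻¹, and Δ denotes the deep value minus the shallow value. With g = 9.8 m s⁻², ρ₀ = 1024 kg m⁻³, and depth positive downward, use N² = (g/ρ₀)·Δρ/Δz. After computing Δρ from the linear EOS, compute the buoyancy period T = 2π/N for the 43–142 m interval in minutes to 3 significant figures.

17.2 min

ΔT = +3.4 K, ΔS = +1.02 psu (deep − shallow).
Δρ/ρ₀ = −αΔT + βΔS = -4.42 × 10⁻⁴ + 8.16 × 10⁻⁴ = 3.74 × 10⁻⁴, so Δρ ≈ 0.3830 kg m⁻³.
N² = (g/ρ₀)·Δρ/Δz = g·(Δρ/ρ₀)/Δz = 9.8 × 3.74 × 10⁻⁴ / 99 = 3.7022 × 10⁻⁵ s⁻².
N = √(3.7022 × 10⁻⁵) = 6.0846 × 10⁻³ rad s⁻¹ → T = 2π/N = 1.0326 × 10³ s = 17.210 min ≈ 17.2 min.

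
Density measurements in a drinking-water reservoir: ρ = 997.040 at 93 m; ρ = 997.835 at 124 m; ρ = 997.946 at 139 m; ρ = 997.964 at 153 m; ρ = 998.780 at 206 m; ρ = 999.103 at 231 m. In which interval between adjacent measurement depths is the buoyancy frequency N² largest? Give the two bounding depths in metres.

Compute the density gradient over each adjacent pair:
  93–124 m: Δρ/Δz = 0.795/31 = 0.026 kg m⁻⁴
  124–139 m: Δρ/Δz = 0.111/15 = 7.4 × 10⁻³ kg m⁻⁴
  139–153 m: Δρ/Δz = 0.018/14 = 1.3 × 10⁻³ kg m⁻⁴
  153–206 m: Δρ/Δz = 0.816/53 = 0.015 kg m⁻⁴
  206–231 m: Δρ/Δz = 0.323/25 = 0.013 kg m⁻⁴
The largest gradient is in the 93–124 m interval — the pycnocline.

93–124 m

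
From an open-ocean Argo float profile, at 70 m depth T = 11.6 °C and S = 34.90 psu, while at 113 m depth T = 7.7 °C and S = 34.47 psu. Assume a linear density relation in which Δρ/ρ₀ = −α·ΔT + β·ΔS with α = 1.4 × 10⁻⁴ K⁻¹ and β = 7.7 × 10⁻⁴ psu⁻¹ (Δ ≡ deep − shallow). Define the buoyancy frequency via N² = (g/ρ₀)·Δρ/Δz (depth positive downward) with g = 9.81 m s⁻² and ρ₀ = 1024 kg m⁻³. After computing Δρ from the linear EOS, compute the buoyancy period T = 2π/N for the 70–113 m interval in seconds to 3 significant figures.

897 s

ΔT = -3.9 K, ΔS = -0.43 psu (deep − shallow).
Δρ/ρ₀ = −αΔT + βΔS = 5.46 × 10⁻⁴ − 3.311 × 10⁻⁴ = 2.149 × 10⁻⁴, so Δρ ≈ 0.2201 kg m⁻³.
N² = (g/ρ₀)·Δρ/Δz = g·(Δρ/ρ₀)/Δz = 9.81 × 2.149 × 10⁻⁴ / 43 = 4.9027 × 10⁻⁵ s⁻².
N = √(4.9027 × 10⁻⁵) = 7.0019 × 10⁻³ rad s⁻¹ → T = 2π/N = 897.35 s ≈ 897 s.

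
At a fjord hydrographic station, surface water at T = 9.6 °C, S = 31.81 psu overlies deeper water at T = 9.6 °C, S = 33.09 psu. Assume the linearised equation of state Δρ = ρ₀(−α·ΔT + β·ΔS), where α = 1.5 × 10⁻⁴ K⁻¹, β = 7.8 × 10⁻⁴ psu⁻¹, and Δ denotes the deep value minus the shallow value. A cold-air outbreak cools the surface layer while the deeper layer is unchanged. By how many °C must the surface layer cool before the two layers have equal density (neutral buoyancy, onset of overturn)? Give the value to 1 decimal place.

6.7 °C

Neutral buoyancy requires Δρ = 0, i.e. −α(T_deep − T_surf′) + β(S_deep − S_surf) = 0.
T_surf′ = T_deep − (β/α)·ΔS = 9.6 − (7.8 × 10⁻⁴/1.5 × 10⁻⁴)·(+1.28) = 2.944 °C.
Cooling required: 9.6 − (2.944) = 6.656 °C.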